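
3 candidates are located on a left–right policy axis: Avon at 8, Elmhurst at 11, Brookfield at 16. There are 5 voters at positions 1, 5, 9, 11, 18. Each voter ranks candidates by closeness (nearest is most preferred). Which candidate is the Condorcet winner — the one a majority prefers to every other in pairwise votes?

With single-peaked preferences on a line, the Condorcet winner is the candidate closest to the median voter.
The median voter (position 9) is closest to Avon at 8.
Check: Avon vs Brookfield — voters closer to Avon: 4 of 5.

Avon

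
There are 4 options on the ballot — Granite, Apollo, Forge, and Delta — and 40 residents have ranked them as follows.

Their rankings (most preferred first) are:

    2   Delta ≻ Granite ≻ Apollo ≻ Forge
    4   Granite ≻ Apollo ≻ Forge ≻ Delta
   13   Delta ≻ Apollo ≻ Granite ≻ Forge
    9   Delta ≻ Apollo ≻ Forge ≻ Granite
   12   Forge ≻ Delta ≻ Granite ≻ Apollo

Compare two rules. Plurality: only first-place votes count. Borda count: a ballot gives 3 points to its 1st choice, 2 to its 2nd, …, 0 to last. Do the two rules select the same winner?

Yes

Plurality first-place counts: Granite 4, Apollo 0, Forge 12, Delta 24 → Delta.
Borda totals: Granite 41, Apollo 54, Forge 49, Delta 96 → Delta.
The two rules agree on Delta.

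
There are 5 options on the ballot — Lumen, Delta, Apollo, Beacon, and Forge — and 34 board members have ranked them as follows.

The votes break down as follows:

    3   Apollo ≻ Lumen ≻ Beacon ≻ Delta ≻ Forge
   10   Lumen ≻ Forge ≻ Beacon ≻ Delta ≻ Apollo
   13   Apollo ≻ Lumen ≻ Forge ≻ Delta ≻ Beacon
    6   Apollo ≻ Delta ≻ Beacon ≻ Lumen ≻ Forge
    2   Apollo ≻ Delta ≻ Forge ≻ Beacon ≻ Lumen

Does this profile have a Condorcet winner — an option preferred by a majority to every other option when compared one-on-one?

Yes

Head-to-head results (34 voters total):
Lumen vs Delta: Lumen wins 26–8.
Lumen vs Apollo: Apollo wins 24–10.
Lumen vs Beacon: Lumen wins 26–8.
Lumen vs Forge: Lumen wins 32–2.
Delta vs Apollo: Apollo wins 24–10.
Delta vs Beacon: Delta wins 21–13.
Delta vs Forge: Forge wins 23–11.
Apollo vs Beacon: Apollo wins 24–10.
Apollo vs Forge: Apollo wins 24–10.
Beacon vs Forge: Forge wins 25–9.
Apollo beats each rival — Lumen (24–10), Delta (24–10), Beacon (24–10), Forge (24–10) — so Apollo is the Condorcet winner.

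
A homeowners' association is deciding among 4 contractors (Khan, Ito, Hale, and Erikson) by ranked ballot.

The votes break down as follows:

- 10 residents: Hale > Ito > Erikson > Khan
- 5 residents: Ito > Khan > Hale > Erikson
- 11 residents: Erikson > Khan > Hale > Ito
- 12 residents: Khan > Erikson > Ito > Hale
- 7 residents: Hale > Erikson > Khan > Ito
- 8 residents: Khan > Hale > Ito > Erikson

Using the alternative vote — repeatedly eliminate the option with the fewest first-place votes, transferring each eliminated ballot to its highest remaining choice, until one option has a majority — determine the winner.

Khan

Round 1: Khan 20, Hale 17, Erikson 11, Ito 5. Ito has the fewest and is eliminated.
Round 2: Khan 25, Hale 17, Erikson 11. Erikson has the fewest and is eliminated.
Round 3: Khan 36, Hale 17. Khan has a majority.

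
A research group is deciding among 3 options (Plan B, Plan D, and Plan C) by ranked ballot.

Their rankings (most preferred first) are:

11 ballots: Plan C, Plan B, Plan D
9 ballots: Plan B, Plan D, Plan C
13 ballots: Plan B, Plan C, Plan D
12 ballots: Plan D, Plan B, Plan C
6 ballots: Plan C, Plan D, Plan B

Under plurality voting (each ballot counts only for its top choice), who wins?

First-place vote totals:
  Plan B: 22
  Plan D: 12
  Plan C: 17
Plan B has the most first-place votes.

Plan B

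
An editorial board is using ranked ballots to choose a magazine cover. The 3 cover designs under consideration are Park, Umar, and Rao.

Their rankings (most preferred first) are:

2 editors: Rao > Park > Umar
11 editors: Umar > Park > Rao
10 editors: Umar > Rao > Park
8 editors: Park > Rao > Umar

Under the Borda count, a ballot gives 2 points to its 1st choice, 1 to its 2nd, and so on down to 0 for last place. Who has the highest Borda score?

Umar

Borda scores:
  Park: 2·1 + 11·1 + 10·0 + 8·2 = 29
  Umar: 2·0 + 11·2 + 10·2 + 8·0 = 42
  Rao: 2·2 + 11·0 + 10·1 + 8·1 = 22
Umar has the highest total.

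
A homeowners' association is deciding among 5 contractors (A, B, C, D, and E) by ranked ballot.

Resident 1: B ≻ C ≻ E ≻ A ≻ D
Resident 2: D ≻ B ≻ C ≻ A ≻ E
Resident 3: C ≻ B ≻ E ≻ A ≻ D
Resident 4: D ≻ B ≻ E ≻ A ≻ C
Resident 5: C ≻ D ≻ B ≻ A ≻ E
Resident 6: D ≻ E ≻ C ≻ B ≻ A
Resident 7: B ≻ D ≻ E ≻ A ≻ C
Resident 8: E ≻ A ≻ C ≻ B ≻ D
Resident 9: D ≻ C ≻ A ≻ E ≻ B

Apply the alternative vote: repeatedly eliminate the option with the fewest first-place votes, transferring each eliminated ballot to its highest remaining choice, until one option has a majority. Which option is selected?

D

Round 1: D 4, B 2, C 2, E 1, A 0. A has the fewest and is eliminated.
Round 2: D 4, B 2, C 2, E 1. E has the fewest and is eliminated.
Round 3: D 4, C 3, B 2. B has the fewest and is eliminated.
Round 4: D 5, C 4. D has a majority.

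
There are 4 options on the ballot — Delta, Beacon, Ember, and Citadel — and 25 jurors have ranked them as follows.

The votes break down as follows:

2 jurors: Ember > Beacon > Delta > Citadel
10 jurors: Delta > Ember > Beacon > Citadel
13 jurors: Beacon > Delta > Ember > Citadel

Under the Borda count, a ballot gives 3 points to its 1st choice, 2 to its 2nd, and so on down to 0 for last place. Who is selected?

Delta

Borda scores:
  Delta: 2·1 + 10·3 + 13·2 = 58
  Beacon: 2·2 + 10·1 + 13·3 = 53
  Ember: 2·3 + 10·2 + 13·1 = 39
  Citadel: 2·0 + 10·0 + 13·0 = 0
Delta has the highest total.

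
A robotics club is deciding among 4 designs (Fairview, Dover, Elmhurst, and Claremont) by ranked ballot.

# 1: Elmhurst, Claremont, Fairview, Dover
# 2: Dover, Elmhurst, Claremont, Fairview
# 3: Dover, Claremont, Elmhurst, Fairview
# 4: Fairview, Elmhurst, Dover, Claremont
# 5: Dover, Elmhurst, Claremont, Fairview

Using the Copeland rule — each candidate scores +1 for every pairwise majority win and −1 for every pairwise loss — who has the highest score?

Dover

Pairwise results:
  Fairview vs Dover: Dover wins 3–2.
  Fairview vs Elmhurst: Elmhurst wins 4–1.
  Fairview vs Claremont: Claremont wins 4–1.
  Dover vs Elmhurst: Dover wins 3–2.
  Dover vs Claremont: Dover wins 4–1.
  Elmhurst vs Claremont: Elmhurst wins 4–1.
Copeland scores (wins − losses):
  Fairview: 0 − 3 = -3
  Dover: 3 − 0 = 3
  Elmhurst: 2 − 1 = 1
  Claremont: 1 − 2 = -1
Dover has the best Copeland score.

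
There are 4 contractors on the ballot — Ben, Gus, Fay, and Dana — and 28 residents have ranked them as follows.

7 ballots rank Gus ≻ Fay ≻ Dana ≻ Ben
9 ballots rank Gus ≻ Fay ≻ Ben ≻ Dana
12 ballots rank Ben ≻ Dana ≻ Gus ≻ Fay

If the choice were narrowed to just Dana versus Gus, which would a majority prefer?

Ballots ranking Dana above Gus: 12.
Ballots ranking Gus above Dana: 7+9 = 16.
Gus wins the head-to-head, 16–12.

Gus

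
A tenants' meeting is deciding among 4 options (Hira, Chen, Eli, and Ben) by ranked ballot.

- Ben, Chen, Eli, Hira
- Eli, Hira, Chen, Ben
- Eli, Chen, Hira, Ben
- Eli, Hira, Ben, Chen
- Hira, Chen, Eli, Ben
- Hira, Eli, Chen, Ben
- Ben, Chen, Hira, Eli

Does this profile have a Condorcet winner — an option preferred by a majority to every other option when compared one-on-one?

Yes

Head-to-head results (7 voters total):
Hira vs Chen: Hira wins 4–3.
Hira vs Eli: Eli wins 4–3.
Hira vs Ben: Hira wins 5–2.
Chen vs Eli: Eli wins 4–3.
Chen vs Ben: Chen wins 4–3.
Eli vs Ben: Eli wins 5–2.
Eli beats each rival — Hira (4–3), Chen (4–3), Ben (5–2) — so Eli is the Condorcet winner.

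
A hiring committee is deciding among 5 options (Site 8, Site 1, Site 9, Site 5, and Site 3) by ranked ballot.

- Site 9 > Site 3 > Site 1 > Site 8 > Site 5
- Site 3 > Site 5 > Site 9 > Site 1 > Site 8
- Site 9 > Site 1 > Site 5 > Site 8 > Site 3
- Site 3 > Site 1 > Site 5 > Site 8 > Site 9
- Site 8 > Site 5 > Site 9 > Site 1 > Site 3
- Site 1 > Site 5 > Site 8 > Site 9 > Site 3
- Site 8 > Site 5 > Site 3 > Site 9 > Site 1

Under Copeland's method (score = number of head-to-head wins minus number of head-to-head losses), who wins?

Site 5

Pairwise results:
  Site 8 vs Site 1: Site 1 wins 5–2.
  Site 8 vs Site 9: Site 8 wins 4–3.
  Site 8 vs Site 5: Site 5 wins 4–3.
  Site 8 vs Site 3: Site 8 wins 4–3.
  Site 1 vs Site 9: Site 9 wins 5–2.
  Site 1 vs Site 5: Site 1 wins 4–3.
  Site 1 vs Site 3: Site 3 wins 4–3.
  Site 9 vs Site 5: Site 5 wins 5–2.
  Site 9 vs Site 3: Site 9 wins 4–3.
  Site 5 vs Site 3: Site 5 wins 4–3.
Copeland scores (wins − losses):
  Site 8: 2 − 2 = 0
  Site 1: 2 − 2 = 0
  Site 9: 2 − 2 = 0
  Site 5: 3 − 1 = 2
  Site 3: 1 − 3 = -2
Site 5 has the best Copeland score.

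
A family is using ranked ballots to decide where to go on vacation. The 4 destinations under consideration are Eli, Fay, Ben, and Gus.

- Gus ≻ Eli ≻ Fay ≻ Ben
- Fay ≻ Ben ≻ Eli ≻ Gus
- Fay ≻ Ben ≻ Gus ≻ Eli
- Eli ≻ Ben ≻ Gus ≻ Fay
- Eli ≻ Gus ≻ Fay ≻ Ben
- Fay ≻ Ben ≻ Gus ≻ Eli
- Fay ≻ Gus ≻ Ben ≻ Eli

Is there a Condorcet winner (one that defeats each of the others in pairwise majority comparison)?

Head-to-head results (7 voters total):
Eli vs Fay: Fay wins 4–3.
Eli vs Ben: Ben wins 4–3.
Eli vs Gus: Gus wins 4–3.
Fay vs Ben: Fay wins 6–1.
Fay vs Gus: Fay wins 4–3.
Ben vs Gus: Ben wins 4–3.
Fay beats each rival — Eli (4–3), Ben (6–1), Gus (4–3) — so Fay is the Condorcet winner.

Yes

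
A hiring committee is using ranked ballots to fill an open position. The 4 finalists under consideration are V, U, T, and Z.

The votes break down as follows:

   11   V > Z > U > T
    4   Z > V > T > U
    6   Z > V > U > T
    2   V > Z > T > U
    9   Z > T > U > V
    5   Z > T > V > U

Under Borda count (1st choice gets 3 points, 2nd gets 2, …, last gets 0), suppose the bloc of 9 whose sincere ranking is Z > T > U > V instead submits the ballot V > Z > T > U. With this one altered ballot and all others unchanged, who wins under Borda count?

V

Borda totals with the altered ballot: V 91, U 17, T 25, Z 89.
The switch changes the winner from Z to V.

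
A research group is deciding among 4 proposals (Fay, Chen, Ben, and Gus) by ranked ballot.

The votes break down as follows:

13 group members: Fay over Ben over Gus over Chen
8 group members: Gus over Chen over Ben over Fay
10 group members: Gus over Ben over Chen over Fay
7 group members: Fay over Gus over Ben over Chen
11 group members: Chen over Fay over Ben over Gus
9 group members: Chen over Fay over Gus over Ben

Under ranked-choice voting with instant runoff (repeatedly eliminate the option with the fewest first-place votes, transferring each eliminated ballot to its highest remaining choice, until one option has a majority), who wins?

Round 1: Fay 20, Chen 20, Gus 18, Ben 0. Ben has the fewest and is eliminated.
Round 2: Fay 20, Chen 20, Gus 18. Gus has the fewest and is eliminated.
Round 3: Chen 38, Fay 20. Chen has a majority.

Chen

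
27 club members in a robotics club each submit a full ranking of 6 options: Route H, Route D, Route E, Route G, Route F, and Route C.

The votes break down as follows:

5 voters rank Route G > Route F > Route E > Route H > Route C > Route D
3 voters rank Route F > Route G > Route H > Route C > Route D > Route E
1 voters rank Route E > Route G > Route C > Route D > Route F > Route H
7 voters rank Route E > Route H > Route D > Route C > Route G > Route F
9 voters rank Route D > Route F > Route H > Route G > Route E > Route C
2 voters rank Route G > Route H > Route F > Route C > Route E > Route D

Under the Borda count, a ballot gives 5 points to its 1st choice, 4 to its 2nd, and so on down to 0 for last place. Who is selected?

Route H

Borda scores:
  Route H: 5·2 + 3·3 + 0 + 7·4 + 9·3 + 2·4 = 82
  Route D: 5·0 + 3·1 + 2 + 7·3 + 9·5 + 2·0 = 71
  Route E: 5·3 + 3·0 + 5 + 7·5 + 9·1 + 2·1 = 66
  Route G: 5·5 + 3·4 + 4 + 7·1 + 9·2 + 2·5 = 76
  Route F: 5·4 + 3·5 + 1 + 7·0 + 9·4 + 2·3 = 78
  Route C: 5·1 + 3·2 + 3 + 7·2 + 9·0 + 2·2 = 32
Route H has the highest total.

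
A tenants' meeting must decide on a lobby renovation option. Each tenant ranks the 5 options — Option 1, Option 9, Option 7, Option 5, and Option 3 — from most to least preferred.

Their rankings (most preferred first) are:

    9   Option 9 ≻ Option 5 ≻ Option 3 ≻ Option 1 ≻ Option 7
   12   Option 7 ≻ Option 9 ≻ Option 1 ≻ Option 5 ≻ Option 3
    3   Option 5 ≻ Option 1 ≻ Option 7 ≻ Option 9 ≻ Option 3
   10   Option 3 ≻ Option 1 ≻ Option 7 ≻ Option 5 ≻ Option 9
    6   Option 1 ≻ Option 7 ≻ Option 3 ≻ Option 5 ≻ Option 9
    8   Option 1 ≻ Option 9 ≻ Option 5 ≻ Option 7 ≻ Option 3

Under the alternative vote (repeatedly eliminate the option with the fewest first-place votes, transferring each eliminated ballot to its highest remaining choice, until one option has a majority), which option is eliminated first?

Option 5

Round 1: Option 1 14, Option 7 12, Option 3 10, Option 9 9, Option 5 3. Option 5 has the fewest and is eliminated.
Round 2: Option 1 17, Option 7 12, Option 3 10, Option 9 9. Option 9 has the fewest and is eliminated.
Round 3: Option 3 19, Option 1 17, Option 7 12. Option 7 has the fewest and is eliminated.
Round 4: Option 1 29, Option 3 19. Option 1 has a majority.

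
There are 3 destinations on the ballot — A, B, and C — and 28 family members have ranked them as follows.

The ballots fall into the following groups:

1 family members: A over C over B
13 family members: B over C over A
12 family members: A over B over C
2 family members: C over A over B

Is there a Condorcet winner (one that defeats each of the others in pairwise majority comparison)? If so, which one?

None — there is no Condorcet winner

Head-to-head results (28 voters total):
A vs B: A wins 15–13.
A vs C: C wins 15–13.
B vs C: B wins 25–3.
No candidate beats all others: A beats B beats C beats A, a majority cycle.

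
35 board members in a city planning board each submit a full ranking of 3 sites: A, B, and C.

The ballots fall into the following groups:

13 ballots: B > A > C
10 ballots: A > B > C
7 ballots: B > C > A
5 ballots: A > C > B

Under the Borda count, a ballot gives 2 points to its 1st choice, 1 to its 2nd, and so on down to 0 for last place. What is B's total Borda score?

50

Borda scores:
  A: 13·1 + 10·2 + 7·0 + 5·2 = 43
  B: 13·2 + 10·1 + 7·2 + 5·0 = 50
  C: 13·0 + 10·0 + 7·1 + 5·1 = 12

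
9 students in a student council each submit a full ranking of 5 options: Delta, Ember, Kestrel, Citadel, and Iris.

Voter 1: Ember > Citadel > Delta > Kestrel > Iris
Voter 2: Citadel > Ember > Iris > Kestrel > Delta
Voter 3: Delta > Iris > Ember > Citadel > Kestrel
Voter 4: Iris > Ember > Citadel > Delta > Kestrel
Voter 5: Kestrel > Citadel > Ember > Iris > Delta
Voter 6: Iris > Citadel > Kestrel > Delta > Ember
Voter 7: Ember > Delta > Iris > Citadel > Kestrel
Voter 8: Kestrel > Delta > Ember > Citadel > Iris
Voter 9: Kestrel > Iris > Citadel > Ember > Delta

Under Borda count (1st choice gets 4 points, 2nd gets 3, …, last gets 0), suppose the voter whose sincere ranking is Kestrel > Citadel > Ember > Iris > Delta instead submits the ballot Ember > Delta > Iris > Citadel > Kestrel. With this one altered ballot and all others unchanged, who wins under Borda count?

Borda totals with the altered ballot: Delta 17, Ember 23, Kestrel 12, Citadel 18, Iris 20.
The winner is unchanged: still Ember.

Ember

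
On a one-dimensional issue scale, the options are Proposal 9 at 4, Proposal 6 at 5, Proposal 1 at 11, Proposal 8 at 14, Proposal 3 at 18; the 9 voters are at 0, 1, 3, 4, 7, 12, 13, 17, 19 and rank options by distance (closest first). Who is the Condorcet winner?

Proposal 6

With single-peaked preferences on a line, the Condorcet winner is the candidate closest to the median voter.
The median voter (position 7) is closest to Proposal 6 at 5.
Check: Proposal 6 vs Proposal 9 — voters closer to Proposal 6: 5 of 9.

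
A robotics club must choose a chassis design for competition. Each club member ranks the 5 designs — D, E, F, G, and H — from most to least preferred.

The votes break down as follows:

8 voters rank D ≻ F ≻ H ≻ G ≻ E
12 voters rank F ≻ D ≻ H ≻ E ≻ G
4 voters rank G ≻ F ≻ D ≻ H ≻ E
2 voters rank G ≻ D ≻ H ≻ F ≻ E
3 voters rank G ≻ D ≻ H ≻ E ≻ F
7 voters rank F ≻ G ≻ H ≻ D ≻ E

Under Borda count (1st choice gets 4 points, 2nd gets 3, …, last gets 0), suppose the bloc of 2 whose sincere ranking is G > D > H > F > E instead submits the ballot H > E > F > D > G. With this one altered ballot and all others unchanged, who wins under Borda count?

F

Borda totals with the altered ballot: D 94, E 21, F 116, G 57, H 72.
The winner is unchanged: still F.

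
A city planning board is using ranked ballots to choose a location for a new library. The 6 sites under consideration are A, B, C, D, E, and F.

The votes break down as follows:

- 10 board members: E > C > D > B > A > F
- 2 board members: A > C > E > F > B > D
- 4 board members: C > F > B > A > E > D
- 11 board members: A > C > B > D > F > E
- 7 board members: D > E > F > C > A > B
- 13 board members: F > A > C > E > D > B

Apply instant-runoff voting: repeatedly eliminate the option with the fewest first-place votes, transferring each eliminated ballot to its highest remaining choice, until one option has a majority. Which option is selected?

Round 1: A 13, F 13, E 10, D 7, C 4, B 0. B has the fewest and is eliminated.
Round 2: A 13, F 13, E 10, D 7, C 4. C has the fewest and is eliminated.
Round 3: F 17, A 13, E 10, D 7. D has the fewest and is eliminated.
Round 4: E 17, F 17, A 13. A has the fewest and is eliminated.
Round 5: F 28, E 19. F has a majority.

F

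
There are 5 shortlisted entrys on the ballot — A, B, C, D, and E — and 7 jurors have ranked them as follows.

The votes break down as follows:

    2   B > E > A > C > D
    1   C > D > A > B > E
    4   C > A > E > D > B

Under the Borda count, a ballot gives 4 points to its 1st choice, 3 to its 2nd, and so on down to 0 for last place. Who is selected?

Borda scores:
  A: 2·2 + 2 + 4·3 = 18
  B: 2·4 + 1 + 4·0 = 9
  C: 2·1 + 4 + 4·4 = 22
  D: 2·0 + 3 + 4·1 = 7
  E: 2·3 + 0 + 4·2 = 14
C has the highest total.

C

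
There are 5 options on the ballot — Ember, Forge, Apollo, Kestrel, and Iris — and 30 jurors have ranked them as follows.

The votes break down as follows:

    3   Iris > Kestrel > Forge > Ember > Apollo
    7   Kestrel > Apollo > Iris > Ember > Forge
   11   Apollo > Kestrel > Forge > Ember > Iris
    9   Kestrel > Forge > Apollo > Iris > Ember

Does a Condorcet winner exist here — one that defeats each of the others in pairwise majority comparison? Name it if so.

Kestrel

Head-to-head results (30 voters total):
Ember vs Forge: Forge wins 23–7.
Ember vs Apollo: Apollo wins 27–3.
Ember vs Kestrel: Kestrel wins 30–0.
Ember vs Iris: Iris wins 19–11.
Forge vs Apollo: Apollo wins 18–12.
Forge vs Kestrel: Kestrel wins 30–0.
Forge vs Iris: Forge wins 20–10.
Apollo vs Kestrel: Kestrel wins 19–11.
Apollo vs Iris: Apollo wins 27–3.
Kestrel vs Iris: Kestrel wins 27–3.
Kestrel beats each rival — Ember (30–0), Forge (30–0), Apollo (19–11), Iris (27–3) — so Kestrel is the Condorcet winner.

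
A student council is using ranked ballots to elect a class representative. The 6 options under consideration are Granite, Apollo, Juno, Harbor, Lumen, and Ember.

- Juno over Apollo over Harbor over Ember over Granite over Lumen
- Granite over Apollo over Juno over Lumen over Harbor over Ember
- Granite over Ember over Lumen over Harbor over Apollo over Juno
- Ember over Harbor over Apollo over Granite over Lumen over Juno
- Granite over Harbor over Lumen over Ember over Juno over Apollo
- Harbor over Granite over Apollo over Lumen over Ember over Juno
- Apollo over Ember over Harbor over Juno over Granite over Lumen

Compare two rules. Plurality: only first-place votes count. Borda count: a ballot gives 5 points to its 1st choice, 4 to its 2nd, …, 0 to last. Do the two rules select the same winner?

Yes

Plurality first-place counts: Granite 3, Apollo 1, Juno 1, Harbor 1, Lumen 0, Ember 1 → Granite.
Borda totals: Granite 23, Apollo 20, Juno 11, Harbor 22, Lumen 11, Ember 18 → Granite.
The two rules agree on Granite.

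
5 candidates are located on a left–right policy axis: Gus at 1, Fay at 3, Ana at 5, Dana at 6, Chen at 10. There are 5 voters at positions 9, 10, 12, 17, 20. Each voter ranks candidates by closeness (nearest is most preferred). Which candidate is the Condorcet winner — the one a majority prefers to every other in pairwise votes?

With single-peaked preferences on a line, the Condorcet winner is the candidate closest to the median voter.
The median voter (position 12) is closest to Chen at 10.
Check: Chen vs Gus — voters closer to Chen: 5 of 5.

Chen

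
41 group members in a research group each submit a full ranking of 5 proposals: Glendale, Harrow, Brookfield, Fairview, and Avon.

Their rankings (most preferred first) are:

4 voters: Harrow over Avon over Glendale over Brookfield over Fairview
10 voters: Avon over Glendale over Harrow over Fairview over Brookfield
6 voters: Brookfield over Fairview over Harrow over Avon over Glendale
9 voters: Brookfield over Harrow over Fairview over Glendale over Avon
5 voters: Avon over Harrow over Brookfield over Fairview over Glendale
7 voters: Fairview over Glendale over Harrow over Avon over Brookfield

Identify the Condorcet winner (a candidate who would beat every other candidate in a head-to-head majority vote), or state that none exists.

Harrow

Head-to-head results (41 voters total):
Glendale vs Harrow: Harrow wins 24–17.
Glendale vs Brookfield: Glendale wins 21–20.
Glendale vs Fairview: Fairview wins 27–14.
Glendale vs Avon: Avon wins 25–16.
Harrow vs Brookfield: Harrow wins 26–15.
Harrow vs Fairview: Harrow wins 28–13.
Harrow vs Avon: Harrow wins 26–15.
Brookfield vs Fairview: Brookfield wins 24–17.
Brookfield vs Avon: Avon wins 26–15.
Fairview vs Avon: Fairview wins 22–19.
Harrow beats each rival — Glendale (24–17), Brookfield (26–15), Fairview (28–13), Avon (26–15) — so Harrow is the Condorcet winner.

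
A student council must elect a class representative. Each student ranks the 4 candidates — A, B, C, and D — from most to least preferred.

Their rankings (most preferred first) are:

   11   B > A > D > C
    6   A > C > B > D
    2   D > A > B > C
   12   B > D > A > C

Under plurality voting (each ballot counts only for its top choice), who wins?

B

First-place vote totals:
  A: 6
  B: 23
  C: 0
  D: 2
B has the most first-place votes.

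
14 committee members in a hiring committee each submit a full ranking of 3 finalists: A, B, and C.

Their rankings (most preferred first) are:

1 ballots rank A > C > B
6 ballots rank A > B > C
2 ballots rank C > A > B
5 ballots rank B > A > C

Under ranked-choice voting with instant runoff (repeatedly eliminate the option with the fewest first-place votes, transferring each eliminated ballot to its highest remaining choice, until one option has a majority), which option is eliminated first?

Round 1: A 7, B 5, C 2. C has the fewest and is eliminated.
Round 2: A 9, B 5. A has a majority.

C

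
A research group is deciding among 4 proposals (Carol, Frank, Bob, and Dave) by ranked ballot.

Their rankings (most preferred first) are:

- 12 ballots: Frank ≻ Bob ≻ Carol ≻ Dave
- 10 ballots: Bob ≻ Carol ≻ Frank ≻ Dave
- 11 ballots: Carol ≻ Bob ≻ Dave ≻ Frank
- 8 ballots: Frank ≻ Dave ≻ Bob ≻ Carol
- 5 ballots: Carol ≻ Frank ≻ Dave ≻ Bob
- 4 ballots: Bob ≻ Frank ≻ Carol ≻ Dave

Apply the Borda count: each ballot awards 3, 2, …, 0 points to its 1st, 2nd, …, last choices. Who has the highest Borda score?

Borda scores:
  Carol: 12·1 + 10·2 + 11·3 + 8·0 + 5·3 + 4·1 = 84
  Frank: 12·3 + 10·1 + 11·0 + 8·3 + 5·2 + 4·2 = 88
  Bob: 12·2 + 10·3 + 11·2 + 8·1 + 5·0 + 4·3 = 96
  Dave: 12·0 + 10·0 + 11·1 + 8·2 + 5·1 + 4·0 = 32
Bob has the highest total.

Bob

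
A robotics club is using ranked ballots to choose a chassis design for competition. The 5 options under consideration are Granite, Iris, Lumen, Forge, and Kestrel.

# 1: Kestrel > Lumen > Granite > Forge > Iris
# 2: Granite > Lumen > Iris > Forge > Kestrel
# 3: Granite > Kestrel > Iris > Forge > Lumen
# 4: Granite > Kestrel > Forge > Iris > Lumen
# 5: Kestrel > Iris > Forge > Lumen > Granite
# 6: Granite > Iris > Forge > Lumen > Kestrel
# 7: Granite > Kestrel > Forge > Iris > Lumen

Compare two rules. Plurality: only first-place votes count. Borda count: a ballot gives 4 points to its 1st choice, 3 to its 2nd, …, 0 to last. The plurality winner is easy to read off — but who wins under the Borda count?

Plurality first-place counts: Granite 5, Iris 0, Lumen 0, Forge 0, Kestrel 2 → Granite.
Borda totals: Granite 22, Iris 12, Lumen 8, Forge 11, Kestrel 17 → Granite.

Granite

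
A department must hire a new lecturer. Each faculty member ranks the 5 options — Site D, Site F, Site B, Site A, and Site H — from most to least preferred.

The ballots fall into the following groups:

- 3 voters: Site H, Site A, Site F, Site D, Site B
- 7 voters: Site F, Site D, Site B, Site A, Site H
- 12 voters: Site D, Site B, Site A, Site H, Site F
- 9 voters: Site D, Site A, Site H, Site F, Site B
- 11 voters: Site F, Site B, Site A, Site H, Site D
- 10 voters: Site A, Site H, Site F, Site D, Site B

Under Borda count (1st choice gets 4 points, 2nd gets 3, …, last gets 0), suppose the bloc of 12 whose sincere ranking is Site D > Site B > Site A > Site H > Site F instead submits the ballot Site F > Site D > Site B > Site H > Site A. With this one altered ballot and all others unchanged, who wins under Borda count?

Site F

Borda totals with the altered ballot: Site D 106, Site F 155, Site B 71, Site A 105, Site H 83.
The switch changes the winner from Site A to Site F.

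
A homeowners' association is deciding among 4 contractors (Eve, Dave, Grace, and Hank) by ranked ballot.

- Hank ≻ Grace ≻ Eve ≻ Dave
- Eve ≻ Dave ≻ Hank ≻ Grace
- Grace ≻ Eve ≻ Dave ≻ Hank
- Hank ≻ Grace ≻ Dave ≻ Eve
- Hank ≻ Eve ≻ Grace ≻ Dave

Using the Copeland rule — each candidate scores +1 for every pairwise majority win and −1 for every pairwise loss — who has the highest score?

Hank

Pairwise results:
  Eve vs Dave: Eve wins 4–1.
  Eve vs Grace: Grace wins 3–2.
  Eve vs Hank: Hank wins 3–2.
  Dave vs Grace: Grace wins 4–1.
  Dave vs Hank: Hank wins 3–2.
  Grace vs Hank: Hank wins 4–1.
Copeland scores (wins − losses):
  Eve: 1 − 2 = -1
  Dave: 0 − 3 = -3
  Grace: 2 − 1 = 1
  Hank: 3 − 0 = 3
Hank has the best Copeland score.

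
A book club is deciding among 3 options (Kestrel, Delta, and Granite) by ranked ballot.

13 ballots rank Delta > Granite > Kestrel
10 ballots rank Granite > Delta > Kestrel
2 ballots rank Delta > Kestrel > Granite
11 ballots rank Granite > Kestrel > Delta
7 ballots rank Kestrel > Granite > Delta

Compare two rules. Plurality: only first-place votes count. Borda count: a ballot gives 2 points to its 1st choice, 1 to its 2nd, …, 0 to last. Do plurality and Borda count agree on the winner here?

Plurality first-place counts: Kestrel 7, Delta 15, Granite 21 → Granite.
Borda totals: Kestrel 27, Delta 40, Granite 62 → Granite.
The two rules agree on Granite.

Yes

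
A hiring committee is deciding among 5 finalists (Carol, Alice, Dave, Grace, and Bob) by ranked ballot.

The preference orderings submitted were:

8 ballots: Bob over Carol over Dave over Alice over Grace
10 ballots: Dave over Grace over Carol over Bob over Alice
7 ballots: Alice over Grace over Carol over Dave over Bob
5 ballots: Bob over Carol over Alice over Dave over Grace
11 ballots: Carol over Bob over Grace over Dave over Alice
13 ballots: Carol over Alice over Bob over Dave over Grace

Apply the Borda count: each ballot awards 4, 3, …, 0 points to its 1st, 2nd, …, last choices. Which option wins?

Carol

Borda scores:
  Carol: 8·3 + 10·2 + 7·2 + 5·3 + 11·4 + 13·4 = 169
  Alice: 8·1 + 10·0 + 7·4 + 5·2 + 11·0 + 13·3 = 85
  Dave: 8·2 + 10·4 + 7·1 + 5·1 + 11·1 + 13·1 = 92
  Grace: 8·0 + 10·3 + 7·3 + 5·0 + 11·2 + 13·0 = 73
  Bob: 8·4 + 10·1 + 7·0 + 5·4 + 11·3 + 13·2 = 121
Carol has the highest total.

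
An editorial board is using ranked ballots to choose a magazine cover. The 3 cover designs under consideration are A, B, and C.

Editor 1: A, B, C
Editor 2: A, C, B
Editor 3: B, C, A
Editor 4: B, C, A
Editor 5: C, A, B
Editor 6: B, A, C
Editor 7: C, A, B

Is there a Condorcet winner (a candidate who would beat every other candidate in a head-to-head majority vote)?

Head-to-head results (7 voters total):
A vs B: A wins 4–3.
A vs C: C wins 4–3.
B vs C: B wins 4–3.
No candidate beats all others: A beats B beats C beats A, a majority cycle.

No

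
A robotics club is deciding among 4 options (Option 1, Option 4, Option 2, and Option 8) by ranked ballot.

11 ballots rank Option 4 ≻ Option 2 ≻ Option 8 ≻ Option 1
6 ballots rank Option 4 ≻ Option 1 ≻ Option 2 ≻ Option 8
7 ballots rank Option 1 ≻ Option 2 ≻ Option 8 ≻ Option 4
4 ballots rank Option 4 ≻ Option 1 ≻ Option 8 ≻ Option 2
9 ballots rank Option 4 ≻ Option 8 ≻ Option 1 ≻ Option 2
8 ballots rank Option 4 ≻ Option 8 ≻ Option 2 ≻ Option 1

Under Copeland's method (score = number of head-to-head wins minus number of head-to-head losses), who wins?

Pairwise results:
  Option 1 vs Option 4: Option 4 wins 38–7.
  Option 1 vs Option 2: Option 1 wins 26–19.
  Option 1 vs Option 8: Option 8 wins 28–17.
  Option 4 vs Option 2: Option 4 wins 38–7.
  Option 4 vs Option 8: Option 4 wins 38–7.
  Option 2 vs Option 8: Option 2 wins 24–21.
Copeland scores (wins − losses):
  Option 1: 1 − 2 = -1
  Option 4: 3 − 0 = 3
  Option 2: 1 − 2 = -1
  Option 8: 1 − 2 = -1
Option 4 has the best Copeland score.

Option 4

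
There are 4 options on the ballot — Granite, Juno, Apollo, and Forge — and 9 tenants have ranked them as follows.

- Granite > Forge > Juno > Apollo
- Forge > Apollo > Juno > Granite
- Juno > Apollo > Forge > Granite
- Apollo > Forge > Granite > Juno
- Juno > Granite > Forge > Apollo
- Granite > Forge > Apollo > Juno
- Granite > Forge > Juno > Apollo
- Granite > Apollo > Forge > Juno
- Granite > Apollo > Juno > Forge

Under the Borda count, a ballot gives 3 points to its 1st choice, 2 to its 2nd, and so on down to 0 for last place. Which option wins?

Granite

Borda scores:
  Granite: 3 + 0 + 0 + 1 + 2 + 3 + 3 + 3 + 3 = 18
  Juno: 1 + 1 + 3 + 0 + 3 + 0 + 1 + 0 + 1 = 10
  Apollo: 0 + 2 + 2 + 3 + 0 + 1 + 0 + 2 + 2 = 12
  Forge: 2 + 3 + 1 + 2 + 1 + 2 + 2 + 1 + 0 = 14
Granite has the highest total.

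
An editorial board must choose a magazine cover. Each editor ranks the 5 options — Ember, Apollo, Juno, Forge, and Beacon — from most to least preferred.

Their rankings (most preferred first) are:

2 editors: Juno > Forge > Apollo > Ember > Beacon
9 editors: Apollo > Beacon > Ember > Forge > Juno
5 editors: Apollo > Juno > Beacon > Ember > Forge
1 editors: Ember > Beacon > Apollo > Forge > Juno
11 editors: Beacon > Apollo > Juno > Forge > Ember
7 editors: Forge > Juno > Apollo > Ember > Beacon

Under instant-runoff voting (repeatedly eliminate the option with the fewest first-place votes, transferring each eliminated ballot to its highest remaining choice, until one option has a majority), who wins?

Round 1: Apollo 14, Beacon 11, Forge 7, Juno 2, Ember 1. Ember has the fewest and is eliminated.
Round 2: Apollo 14, Beacon 12, Forge 7, Juno 2. Juno has the fewest and is eliminated.
Round 3: Apollo 14, Beacon 12, Forge 9. Forge has the fewest and is eliminated.
Round 4: Apollo 23, Beacon 12. Apollo has a majority.

Apollo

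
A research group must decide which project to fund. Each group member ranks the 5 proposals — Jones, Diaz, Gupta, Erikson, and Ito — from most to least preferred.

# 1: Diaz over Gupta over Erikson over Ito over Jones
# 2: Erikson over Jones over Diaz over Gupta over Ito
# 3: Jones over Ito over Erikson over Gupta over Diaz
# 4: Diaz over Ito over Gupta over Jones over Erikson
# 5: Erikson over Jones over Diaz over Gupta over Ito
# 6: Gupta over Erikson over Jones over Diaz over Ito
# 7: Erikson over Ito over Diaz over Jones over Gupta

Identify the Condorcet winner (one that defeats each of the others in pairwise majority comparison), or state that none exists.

Head-to-head results (7 voters total):
Jones vs Diaz: Jones wins 4–3.
Jones vs Gupta: Jones wins 4–3.
Jones vs Erikson: Erikson wins 5–2.
Jones vs Ito: Jones wins 4–3.
Diaz vs Gupta: Diaz wins 5–2.
Diaz vs Erikson: Erikson wins 5–2.
Diaz vs Ito: Diaz wins 5–2.
Gupta vs Erikson: Erikson wins 4–3.
Gupta vs Ito: Gupta wins 4–3.
Erikson vs Ito: Erikson wins 5–2.
Erikson beats each rival — Jones (5–2), Diaz (5–2), Gupta (4–3), Ito (5–2) — so Erikson is the Condorcet winner.

Erikson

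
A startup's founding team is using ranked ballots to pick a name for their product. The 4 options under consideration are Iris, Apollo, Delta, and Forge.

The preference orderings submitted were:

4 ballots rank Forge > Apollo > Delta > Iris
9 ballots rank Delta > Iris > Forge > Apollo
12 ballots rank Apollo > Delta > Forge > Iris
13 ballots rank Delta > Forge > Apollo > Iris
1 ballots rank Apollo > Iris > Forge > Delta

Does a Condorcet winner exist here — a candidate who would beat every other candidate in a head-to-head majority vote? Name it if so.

Delta

Head-to-head results (39 voters total):
Iris vs Apollo: Apollo wins 30–9.
Iris vs Delta: Delta wins 38–1.
Iris vs Forge: Forge wins 29–10.
Apollo vs Delta: Delta wins 22–17.
Apollo vs Forge: Forge wins 26–13.
Delta vs Forge: Delta wins 34–5.
Delta beats each rival — Iris (38–1), Apollo (22–17), Forge (34–5) — so Delta is the Condorcet winner.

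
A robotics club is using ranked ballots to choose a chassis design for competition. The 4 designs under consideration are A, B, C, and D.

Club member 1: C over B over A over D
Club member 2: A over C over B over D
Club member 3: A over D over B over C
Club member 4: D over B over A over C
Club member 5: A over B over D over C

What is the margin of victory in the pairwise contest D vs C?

Ballots ranking D above C: 3.
Ballots ranking C above D: 2.
D wins 3–2, a margin of 1.

1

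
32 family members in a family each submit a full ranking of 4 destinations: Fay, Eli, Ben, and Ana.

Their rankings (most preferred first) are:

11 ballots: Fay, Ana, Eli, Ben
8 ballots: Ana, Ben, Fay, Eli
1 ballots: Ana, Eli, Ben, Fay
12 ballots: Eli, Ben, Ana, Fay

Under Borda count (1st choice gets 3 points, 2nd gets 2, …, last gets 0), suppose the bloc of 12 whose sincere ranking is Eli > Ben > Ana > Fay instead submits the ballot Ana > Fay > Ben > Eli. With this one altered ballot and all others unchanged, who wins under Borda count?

Ana

Borda totals with the altered ballot: Fay 65, Eli 13, Ben 29, Ana 85.
The winner is unchanged: still Ana.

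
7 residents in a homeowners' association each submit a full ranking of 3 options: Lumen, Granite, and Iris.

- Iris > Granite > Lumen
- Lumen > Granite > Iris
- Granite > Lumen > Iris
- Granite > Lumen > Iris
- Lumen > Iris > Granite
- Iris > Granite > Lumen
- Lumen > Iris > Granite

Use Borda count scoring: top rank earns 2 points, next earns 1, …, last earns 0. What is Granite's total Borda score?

Borda scores:
  Lumen: 0 + 2 + 1 + 1 + 2 + 0 + 2 = 8
  Granite: 1 + 1 + 2 + 2 + 0 + 1 + 0 = 7
  Iris: 2 + 0 + 0 + 0 + 1 + 2 + 1 = 6

7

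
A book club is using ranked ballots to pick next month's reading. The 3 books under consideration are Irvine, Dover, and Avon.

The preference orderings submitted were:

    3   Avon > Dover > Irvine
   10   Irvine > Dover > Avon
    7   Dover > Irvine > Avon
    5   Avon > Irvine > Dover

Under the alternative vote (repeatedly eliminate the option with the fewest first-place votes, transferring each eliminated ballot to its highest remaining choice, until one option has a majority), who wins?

Irvine

Round 1: Irvine 10, Avon 8, Dover 7. Dover has the fewest and is eliminated.
Round 2: Irvine 17, Avon 8. Irvine has a majority.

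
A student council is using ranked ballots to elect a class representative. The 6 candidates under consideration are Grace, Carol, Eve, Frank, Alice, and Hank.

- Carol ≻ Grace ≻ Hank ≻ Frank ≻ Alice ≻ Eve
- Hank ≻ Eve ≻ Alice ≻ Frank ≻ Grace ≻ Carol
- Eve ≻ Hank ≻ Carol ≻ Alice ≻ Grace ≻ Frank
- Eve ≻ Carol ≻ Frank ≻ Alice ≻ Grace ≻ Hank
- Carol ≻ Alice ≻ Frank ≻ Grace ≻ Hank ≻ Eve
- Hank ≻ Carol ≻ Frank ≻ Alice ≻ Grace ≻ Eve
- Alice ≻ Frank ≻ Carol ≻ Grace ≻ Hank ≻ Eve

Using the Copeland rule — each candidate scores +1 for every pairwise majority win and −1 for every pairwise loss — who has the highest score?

Pairwise results:
  Grace vs Carol: Carol wins 6–1.
  Grace vs Eve: Grace wins 4–3.
  Grace vs Frank: Frank wins 5–2.
  Grace vs Alice: Alice wins 6–1.
  Grace vs Hank: Grace wins 4–3.
  Carol vs Eve: Carol wins 4–3.
  Carol vs Frank: Carol wins 5–2.
  Carol vs Alice: Carol wins 5–2.
  Carol vs Hank: Carol wins 4–3.
  Eve vs Frank: Frank wins 4–3.
  Eve vs Alice: Alice wins 4–3.
  Eve vs Hank: Hank wins 5–2.
  Frank vs Alice: Alice wins 4–3.
  Frank vs Hank: Hank wins 4–3.
  Alice vs Hank: Hank wins 4–3.
Copeland scores (wins − losses):
  Grace: 2 − 3 = -1
  Carol: 5 − 0 = 5
  Eve: 0 − 5 = -5
  Frank: 2 − 3 = -1
  Alice: 3 − 2 = 1
  Hank: 3 − 2 = 1
Carol has the best Copeland score.

Carol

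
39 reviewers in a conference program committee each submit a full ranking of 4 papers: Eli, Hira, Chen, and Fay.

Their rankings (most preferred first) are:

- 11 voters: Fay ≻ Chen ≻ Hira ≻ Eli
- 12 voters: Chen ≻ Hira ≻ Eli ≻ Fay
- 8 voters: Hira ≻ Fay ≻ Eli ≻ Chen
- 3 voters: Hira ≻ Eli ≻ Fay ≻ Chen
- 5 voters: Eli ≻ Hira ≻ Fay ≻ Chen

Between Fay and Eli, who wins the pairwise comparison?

Ballots ranking Fay above Eli: 11+8 = 19.
Ballots ranking Eli above Fay: 12+3+5 = 20.
Eli wins the head-to-head, 20–19.

Eli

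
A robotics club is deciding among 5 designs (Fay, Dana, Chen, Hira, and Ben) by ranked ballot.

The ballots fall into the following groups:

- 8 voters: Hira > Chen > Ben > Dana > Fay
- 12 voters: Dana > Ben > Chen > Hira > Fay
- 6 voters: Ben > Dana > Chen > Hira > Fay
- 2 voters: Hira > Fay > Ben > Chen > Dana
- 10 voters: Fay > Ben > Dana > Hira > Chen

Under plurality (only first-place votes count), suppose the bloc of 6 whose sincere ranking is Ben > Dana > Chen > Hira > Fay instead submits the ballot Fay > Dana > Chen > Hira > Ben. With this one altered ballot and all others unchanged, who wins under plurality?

Fay

First-place totals with the altered ballot: Fay 16, Dana 12, Chen 0, Hira 10, Ben 0.
The switch changes the winner from Dana to Fay.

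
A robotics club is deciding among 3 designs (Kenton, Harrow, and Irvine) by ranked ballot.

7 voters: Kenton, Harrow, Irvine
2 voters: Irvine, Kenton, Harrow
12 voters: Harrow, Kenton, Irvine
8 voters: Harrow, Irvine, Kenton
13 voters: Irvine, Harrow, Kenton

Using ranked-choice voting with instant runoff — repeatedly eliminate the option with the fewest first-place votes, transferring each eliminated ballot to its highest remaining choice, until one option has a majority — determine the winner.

Round 1: Harrow 20, Irvine 15, Kenton 7. Kenton has the fewest and is eliminated.
Round 2: Harrow 27, Irvine 15. Harrow has a majority.

Harrow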